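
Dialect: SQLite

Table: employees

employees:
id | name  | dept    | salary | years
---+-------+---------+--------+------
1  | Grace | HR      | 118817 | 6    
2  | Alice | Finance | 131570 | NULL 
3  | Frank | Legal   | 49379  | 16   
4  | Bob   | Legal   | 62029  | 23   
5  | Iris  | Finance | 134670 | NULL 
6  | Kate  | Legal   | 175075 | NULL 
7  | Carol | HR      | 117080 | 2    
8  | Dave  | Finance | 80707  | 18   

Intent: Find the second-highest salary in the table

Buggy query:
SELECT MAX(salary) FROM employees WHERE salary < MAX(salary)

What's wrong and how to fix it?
Bug: The inner MAX is an aggregate inside WHERE, which is not allowed

Fix: Compute the overall MAX in a subquery, then take MAX of rows below it

Corrected query:
SELECT MAX(salary) FROM employees WHERE salary < (SELECT MAX(salary) FROM employees)

Result:
MAX(salary)
-----------
134670     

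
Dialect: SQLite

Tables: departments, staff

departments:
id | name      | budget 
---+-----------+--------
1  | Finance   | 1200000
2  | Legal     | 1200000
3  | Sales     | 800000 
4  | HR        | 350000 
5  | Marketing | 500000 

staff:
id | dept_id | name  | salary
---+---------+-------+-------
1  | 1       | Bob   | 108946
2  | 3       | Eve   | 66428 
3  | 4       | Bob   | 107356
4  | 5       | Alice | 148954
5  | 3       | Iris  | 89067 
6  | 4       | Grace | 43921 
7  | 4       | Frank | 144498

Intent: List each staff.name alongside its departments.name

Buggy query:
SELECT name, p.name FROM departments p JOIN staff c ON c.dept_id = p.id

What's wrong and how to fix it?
Bug: 'name' exists in both joined tables, so the database can't tell which one is meant

Fix: Prefix ambiguous columns with the table alias

Corrected query:
SELECT c.name, p.name FROM departments p JOIN staff c ON c.dept_id = p.id

Result:
name  | name     
------+----------
Bob   | Finance  
Eve   | Sales    
Bob   | HR       
Alice | Marketing
Iris  | Sales    
Grace | HR       
Frank | HR       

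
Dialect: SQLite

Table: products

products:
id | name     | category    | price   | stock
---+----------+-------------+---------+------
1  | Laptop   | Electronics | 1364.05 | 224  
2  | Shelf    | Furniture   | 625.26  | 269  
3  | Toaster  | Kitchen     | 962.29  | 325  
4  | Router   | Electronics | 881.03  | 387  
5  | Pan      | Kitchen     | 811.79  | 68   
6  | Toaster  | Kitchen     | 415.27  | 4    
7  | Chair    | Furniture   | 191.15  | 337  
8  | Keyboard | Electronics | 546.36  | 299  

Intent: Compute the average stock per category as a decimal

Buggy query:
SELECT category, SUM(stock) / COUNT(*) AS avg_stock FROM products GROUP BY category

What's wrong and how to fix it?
Bug: SUM(stock) and COUNT(*) are both integers; the division truncates the fractional part

Fix: Cast one side to REAL so the division keeps the fractional part

Corrected query:
SELECT category, SUM(stock) * 1.0 / COUNT(*) AS avg_stock FROM products GROUP BY category

Result:
category    | avg_stock 
------------+-----------
Electronics | 303.333333
Furniture   | 303       
Kitchen     | 132.333333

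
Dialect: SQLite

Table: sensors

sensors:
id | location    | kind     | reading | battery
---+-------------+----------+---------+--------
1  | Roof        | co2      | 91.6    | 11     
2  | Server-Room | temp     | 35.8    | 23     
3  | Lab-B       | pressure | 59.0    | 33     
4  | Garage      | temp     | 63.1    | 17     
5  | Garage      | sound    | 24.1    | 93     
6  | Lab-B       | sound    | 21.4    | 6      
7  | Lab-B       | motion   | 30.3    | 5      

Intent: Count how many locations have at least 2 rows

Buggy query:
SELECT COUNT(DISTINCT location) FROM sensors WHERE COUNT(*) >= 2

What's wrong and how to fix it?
Bug: COUNT(*) cannot appear in WHERE; the per-group count doesn't exist yet

Fix: Group first with HAVING COUNT(*) >= 2, then COUNT the resulting groups

Corrected query:
SELECT COUNT(*) FROM (SELECT location FROM sensors GROUP BY location HAVING COUNT(*) >= 2)

Result:
COUNT(*)
--------
2       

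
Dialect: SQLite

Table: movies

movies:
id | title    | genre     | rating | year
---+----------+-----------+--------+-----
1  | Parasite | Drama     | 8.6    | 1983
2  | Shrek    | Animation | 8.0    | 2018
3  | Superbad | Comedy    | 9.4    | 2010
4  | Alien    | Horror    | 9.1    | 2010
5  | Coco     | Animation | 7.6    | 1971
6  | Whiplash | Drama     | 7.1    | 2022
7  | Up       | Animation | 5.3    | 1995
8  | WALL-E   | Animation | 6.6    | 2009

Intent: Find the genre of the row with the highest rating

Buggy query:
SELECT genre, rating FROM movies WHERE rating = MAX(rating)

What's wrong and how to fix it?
Bug: WHERE is evaluated per row; an aggregate over the whole table isn't defined there

Fix: Wrap MAX in a scalar subquery so WHERE compares against a single value

Corrected query:
SELECT genre, rating FROM movies WHERE rating = (SELECT MAX(rating) FROM movies)

Result:
genre  | rating
-------+-------
Comedy | 9.4   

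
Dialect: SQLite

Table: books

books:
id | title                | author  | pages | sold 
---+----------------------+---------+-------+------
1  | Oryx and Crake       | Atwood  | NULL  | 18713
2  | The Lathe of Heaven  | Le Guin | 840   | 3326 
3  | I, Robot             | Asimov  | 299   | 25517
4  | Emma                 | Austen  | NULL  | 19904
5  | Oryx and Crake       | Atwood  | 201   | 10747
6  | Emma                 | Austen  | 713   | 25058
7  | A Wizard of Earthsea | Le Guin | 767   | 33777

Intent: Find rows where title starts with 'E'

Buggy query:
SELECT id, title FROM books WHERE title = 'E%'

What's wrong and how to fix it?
Bug: Wildcards only work with LIKE; '=' treats '%' as a literal character

Fix: Replace '=' with LIKE so 'E%' is treated as a pattern

Corrected query:
SELECT id, title FROM books WHERE title LIKE 'E%'

Result:
id | title
---+------
4  | Emma 
6  | Emma 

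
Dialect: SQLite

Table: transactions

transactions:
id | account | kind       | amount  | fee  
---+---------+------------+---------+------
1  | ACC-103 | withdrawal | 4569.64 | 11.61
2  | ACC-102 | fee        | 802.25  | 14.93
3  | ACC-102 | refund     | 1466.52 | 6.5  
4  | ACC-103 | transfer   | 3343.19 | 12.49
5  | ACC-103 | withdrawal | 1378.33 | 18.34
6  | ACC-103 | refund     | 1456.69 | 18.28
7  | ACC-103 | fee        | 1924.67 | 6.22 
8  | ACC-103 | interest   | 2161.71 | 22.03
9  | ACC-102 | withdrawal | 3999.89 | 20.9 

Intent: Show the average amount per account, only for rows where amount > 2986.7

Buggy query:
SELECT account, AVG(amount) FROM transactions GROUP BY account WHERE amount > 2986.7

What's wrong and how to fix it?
Bug: WHERE cannot follow GROUP BY

Fix: Move the WHERE clause before GROUP BY

Corrected query:
SELECT account, AVG(amount) FROM transactions WHERE amount > 2986.7 GROUP BY account

Result:
account | AVG(amount)
--------+------------
ACC-102 | 3999.89    
ACC-103 | 3956.415   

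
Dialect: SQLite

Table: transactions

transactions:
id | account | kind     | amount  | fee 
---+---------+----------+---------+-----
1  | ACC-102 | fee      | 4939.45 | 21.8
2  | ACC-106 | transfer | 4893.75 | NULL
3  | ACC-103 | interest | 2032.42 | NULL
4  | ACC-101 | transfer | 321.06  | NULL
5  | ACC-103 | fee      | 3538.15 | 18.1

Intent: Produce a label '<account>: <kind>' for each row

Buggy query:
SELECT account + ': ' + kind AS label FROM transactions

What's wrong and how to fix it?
Bug: SQLite uses || for string concatenation; + coerces text to numbers (yielding 0)

Fix: Replace + with || to concatenate text

Corrected query:
SELECT account || ': ' || kind AS label FROM transactions

Result:
label            
-----------------
ACC-102: fee     
ACC-106: transfer
ACC-103: interest
ACC-101: transfer
ACC-103: fee     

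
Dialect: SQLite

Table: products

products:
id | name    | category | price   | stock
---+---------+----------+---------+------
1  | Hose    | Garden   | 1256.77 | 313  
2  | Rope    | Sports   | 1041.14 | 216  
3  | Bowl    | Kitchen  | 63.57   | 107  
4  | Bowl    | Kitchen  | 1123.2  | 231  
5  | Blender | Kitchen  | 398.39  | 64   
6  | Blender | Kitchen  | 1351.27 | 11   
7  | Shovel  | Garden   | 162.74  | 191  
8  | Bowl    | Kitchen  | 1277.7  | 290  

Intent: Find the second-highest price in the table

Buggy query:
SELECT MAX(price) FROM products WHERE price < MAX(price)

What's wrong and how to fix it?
Bug: MAX(price) on the right of the comparison is an aggregate-in-WHERE error

Fix: Put the inner MAX in a scalar subquery

Corrected query:
SELECT MAX(price) FROM products WHERE price < (SELECT MAX(price) FROM products)

Result:
MAX(price)
----------
1277.7    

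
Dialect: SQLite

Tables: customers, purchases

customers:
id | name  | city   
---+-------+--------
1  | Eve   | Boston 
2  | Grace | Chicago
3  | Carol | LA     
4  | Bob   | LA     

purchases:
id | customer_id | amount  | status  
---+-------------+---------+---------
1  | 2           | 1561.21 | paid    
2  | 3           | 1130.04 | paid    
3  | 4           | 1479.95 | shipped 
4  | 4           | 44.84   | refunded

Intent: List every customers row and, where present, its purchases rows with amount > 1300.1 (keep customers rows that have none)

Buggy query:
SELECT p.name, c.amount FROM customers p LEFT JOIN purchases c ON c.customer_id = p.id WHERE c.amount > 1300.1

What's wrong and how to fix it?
Bug: Filtering c.amount in WHERE discards the NULL rows produced by LEFT JOIN, turning it into an inner join

Fix: Put 'c.amount > 1300.1' in the JOIN's ON clause instead of WHERE

Corrected query:
SELECT p.name, c.amount FROM customers p LEFT JOIN purchases c ON c.customer_id = p.id AND c.amount > 1300.1

Result:
name  | amount 
------+--------
Eve   | NULL   
Grace | 1561.21
Carol | NULL   
Bob   | 1479.95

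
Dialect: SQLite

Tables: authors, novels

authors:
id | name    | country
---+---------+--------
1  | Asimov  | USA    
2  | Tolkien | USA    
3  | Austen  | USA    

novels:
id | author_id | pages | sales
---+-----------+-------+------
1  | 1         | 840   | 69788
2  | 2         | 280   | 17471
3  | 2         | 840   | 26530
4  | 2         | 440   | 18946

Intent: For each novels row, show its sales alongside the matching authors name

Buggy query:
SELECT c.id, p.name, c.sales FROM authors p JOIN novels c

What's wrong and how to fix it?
Bug: Missing join condition: each novels row is matched to all authors rows instead of just its own

Fix: Add ON c.author_id = p.id to the JOIN

Corrected query:
SELECT c.id, p.name, c.sales FROM authors p JOIN novels c ON c.author_id = p.id

Result:
id | name    | sales
---+---------+------
1  | Asimov  | 69788
2  | Tolkien | 17471
3  | Tolkien | 26530
4  | Tolkien | 18946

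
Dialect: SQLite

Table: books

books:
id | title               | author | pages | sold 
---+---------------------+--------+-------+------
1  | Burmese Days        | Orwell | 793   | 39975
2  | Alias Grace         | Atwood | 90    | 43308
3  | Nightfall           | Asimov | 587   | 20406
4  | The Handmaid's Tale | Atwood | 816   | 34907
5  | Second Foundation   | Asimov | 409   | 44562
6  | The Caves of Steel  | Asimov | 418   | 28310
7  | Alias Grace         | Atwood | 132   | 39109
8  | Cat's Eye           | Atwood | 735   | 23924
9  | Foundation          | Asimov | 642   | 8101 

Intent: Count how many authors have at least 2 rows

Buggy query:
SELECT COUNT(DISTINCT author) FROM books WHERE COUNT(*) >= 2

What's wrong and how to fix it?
Bug: COUNT(*) cannot appear in WHERE; the per-group count doesn't exist yet

Fix: Group first with HAVING COUNT(*) >= 2, then COUNT the resulting groups

Corrected query:
SELECT COUNT(*) FROM (SELECT author FROM books GROUP BY author HAVING COUNT(*) >= 2)

Result:
COUNT(*)
--------
2       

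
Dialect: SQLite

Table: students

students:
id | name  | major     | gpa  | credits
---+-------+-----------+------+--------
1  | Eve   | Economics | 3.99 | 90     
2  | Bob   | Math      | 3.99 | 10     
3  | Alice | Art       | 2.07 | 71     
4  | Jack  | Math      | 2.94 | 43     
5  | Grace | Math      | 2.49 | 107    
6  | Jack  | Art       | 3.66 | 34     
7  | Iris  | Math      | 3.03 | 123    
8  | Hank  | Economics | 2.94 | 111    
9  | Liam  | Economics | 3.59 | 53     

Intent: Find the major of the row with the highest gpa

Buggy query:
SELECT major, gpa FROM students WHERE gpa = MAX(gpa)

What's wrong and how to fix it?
Bug: WHERE is evaluated per row; an aggregate over the whole table isn't defined there

Fix: Use a subquery: WHERE gpa = (SELECT MAX(gpa) FROM students)

Corrected query:
SELECT major, gpa FROM students WHERE gpa = (SELECT MAX(gpa) FROM students)

Result:
major     | gpa 
----------+-----
Economics | 3.99
Math      | 3.99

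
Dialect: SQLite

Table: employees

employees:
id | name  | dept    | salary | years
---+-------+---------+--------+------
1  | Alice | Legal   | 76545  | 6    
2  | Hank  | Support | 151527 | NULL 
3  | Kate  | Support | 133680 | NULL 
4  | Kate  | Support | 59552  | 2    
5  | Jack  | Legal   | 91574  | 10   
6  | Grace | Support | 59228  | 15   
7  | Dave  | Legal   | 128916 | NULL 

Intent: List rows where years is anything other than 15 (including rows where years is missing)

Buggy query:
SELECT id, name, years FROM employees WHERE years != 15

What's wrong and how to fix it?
Bug: Inequality against NULL is unknown, not true; rows with NULL are dropped

Fix: Add an explicit OR years IS NULL to include the missing-value rows

Corrected query:
SELECT id, name, years FROM employees WHERE years != 15 OR years IS NULL

Result:
id | name  | years
---+-------+------
1  | Alice | 6    
2  | Hank  | NULL 
3  | Kate  | NULL 
4  | Kate  | 2    
5  | Jack  | 10   
7  | Dave  | NULL 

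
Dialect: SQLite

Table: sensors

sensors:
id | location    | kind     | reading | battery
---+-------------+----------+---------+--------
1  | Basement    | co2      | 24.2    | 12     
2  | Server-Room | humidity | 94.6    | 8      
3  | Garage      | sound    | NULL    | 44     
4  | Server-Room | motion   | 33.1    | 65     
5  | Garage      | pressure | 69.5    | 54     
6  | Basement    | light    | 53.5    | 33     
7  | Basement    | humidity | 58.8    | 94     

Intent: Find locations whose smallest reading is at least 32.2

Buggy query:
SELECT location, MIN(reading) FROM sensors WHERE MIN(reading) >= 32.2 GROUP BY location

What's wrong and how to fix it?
Bug: MIN() in WHERE is a misuse of aggregate

Fix: Use HAVING for the per-group MIN condition

Corrected query:
SELECT location, MIN(reading) FROM sensors GROUP BY location HAVING MIN(reading) >= 32.2

Result:
location    | MIN(reading)
------------+-------------
Garage      | 69.5        
Server-Room | 33.1        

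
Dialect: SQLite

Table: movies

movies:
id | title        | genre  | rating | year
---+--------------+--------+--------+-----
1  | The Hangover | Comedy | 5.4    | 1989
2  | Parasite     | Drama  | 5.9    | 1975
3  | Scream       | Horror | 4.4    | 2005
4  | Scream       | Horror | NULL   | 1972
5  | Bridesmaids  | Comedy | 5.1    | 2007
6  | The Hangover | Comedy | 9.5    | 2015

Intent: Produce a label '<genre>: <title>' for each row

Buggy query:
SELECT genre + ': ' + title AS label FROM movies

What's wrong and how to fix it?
Bug: '+' is numeric addition; on text columns SQLite converts them to 0 instead of concatenating

Fix: Replace + with || to concatenate text

Corrected query:
SELECT genre || ': ' || title AS label FROM movies

Result:
label               
--------------------
Comedy: The Hangover
Drama: Parasite     
Horror: Scream      
Horror: Scream      
Comedy: Bridesmaids 
Comedy: The Hangover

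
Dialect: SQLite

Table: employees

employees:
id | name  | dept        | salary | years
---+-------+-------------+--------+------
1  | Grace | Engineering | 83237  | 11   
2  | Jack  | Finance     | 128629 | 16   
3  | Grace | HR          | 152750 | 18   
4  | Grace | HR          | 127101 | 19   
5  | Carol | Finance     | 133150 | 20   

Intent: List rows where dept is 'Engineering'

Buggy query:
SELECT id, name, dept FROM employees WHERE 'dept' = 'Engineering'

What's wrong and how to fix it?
Bug: 'dept' in single quotes is a string literal, not the column; the comparison is literal-vs-literal and never true

Fix: Reference the column as dept without single quotes

Corrected query:
SELECT id, name, dept FROM employees WHERE dept = 'Engineering'

Result:
id | name  | dept       
---+-------+------------
1  | Grace | Engineering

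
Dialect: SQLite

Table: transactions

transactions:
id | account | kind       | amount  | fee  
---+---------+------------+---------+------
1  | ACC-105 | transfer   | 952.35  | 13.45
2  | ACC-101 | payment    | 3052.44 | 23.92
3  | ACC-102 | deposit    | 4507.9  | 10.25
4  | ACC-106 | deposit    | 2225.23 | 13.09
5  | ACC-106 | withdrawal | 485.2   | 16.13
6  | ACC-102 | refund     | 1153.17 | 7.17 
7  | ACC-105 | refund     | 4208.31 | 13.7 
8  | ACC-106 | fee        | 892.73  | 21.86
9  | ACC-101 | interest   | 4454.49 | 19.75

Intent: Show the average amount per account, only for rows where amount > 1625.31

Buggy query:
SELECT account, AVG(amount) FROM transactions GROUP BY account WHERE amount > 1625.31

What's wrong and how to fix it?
Bug: WHERE cannot follow GROUP BY

Fix: Move the WHERE clause before GROUP BY

Corrected query:
SELECT account, AVG(amount) FROM transactions WHERE amount > 1625.31 GROUP BY account

Result:
account | AVG(amount)
--------+------------
ACC-101 | 3753.465   
ACC-102 | 4507.9     
ACC-105 | 4208.31    
ACC-106 | 2225.23    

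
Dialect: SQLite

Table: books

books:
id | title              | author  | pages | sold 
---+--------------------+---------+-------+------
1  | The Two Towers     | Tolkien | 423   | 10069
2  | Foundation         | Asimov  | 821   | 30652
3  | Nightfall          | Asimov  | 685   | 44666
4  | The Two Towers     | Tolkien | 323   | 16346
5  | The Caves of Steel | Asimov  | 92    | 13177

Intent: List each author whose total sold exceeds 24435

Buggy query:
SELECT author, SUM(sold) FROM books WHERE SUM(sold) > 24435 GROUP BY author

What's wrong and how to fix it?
Bug: SUM(sold) is an aggregate, but WHERE filters rows before aggregation

Fix: Use HAVING (which filters groups after aggregation) instead of WHERE

Corrected query:
SELECT author, SUM(sold) FROM books GROUP BY author HAVING SUM(sold) > 24435

Result:
author  | SUM(sold)
--------+----------
Asimov  | 88495    
Tolkien | 26415    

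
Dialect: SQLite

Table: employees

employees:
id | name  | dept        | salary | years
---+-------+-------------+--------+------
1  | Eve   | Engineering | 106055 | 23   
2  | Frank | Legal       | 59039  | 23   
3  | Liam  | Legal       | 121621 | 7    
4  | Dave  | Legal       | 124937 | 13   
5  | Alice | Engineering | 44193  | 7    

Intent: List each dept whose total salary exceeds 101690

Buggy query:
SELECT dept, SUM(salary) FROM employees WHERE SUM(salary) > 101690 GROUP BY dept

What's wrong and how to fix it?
Bug: WHERE runs before GROUP BY, so aggregates aren't available there

Fix: Move the aggregate condition to a HAVING clause

Corrected query:
SELECT dept, SUM(salary) FROM employees GROUP BY dept HAVING SUM(salary) > 101690

Result:
dept        | SUM(salary)
------------+------------
Engineering | 150248     
Legal       | 305597     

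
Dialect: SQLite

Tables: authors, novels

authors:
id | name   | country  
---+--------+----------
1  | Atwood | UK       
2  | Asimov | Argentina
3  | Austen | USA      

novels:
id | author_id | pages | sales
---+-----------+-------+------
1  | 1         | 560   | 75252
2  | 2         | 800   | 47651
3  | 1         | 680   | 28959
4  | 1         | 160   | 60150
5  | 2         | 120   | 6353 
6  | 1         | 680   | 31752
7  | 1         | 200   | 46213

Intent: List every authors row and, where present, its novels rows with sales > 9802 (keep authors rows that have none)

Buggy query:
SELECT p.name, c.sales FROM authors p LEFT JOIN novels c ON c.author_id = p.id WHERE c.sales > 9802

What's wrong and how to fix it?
Bug: Filtering c.sales in WHERE discards the NULL rows produced by LEFT JOIN, turning it into an inner join

Fix: Move the right-table condition into the ON clause so unmatched parents are kept

Corrected query:
SELECT p.name, c.sales FROM authors p LEFT JOIN novels c ON c.author_id = p.id AND c.sales > 9802

Result:
name   | sales
-------+------
Atwood | 28959
Atwood | 31752
Atwood | 46213
Atwood | 60150
Atwood | 75252
Asimov | 47651
Austen | NULL 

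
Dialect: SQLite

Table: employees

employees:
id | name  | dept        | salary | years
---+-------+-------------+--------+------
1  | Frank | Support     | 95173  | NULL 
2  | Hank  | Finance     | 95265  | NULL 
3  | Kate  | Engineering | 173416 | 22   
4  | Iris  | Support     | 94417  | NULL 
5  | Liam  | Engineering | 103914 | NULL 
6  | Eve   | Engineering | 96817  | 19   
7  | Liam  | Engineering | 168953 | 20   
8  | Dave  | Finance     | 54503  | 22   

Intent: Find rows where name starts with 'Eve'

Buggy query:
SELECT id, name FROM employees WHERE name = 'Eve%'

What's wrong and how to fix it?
Bug: '=' compares the literal string including the % character; pattern matching needs LIKE

Fix: Replace '=' with LIKE so 'Eve%' is treated as a pattern

Corrected query:
SELECT id, name FROM employees WHERE name LIKE 'Eve%'

Result:
id | name
---+-----
6  | Eve 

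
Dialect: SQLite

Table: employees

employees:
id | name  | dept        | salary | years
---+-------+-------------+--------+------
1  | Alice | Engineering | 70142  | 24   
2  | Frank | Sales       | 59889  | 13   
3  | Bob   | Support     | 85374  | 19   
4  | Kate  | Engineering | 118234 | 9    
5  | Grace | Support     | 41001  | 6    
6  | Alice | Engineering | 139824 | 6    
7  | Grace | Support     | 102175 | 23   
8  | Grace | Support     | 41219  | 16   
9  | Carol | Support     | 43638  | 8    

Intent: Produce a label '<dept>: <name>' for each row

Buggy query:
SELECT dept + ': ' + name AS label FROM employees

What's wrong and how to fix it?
Bug: '+' is numeric addition; on text columns SQLite converts them to 0 instead of concatenating

Fix: Use the || operator for string concatenation

Corrected query:
SELECT dept || ': ' || name AS label FROM employees

Result:
label             
------------------
Engineering: Alice
Sales: Frank      
Support: Bob      
Engineering: Kate 
Support: Grace    
Engineering: Alice
Support: Grace    
Support: Grace    
Support: Carol    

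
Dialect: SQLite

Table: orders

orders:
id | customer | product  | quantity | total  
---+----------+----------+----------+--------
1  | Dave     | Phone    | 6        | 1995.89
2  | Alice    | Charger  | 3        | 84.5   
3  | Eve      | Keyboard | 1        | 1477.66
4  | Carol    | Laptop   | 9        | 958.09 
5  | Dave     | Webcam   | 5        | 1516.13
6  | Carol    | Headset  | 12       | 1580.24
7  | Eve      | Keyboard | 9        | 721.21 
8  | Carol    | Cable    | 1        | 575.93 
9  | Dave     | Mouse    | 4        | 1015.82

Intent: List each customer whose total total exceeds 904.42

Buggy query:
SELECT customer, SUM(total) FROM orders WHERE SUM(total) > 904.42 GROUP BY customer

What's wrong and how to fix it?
Bug: Aggregate functions cannot appear in a WHERE clause

Fix: Move the aggregate condition to a HAVING clause

Corrected query:
SELECT customer, SUM(total) FROM orders GROUP BY customer HAVING SUM(total) > 904.42

Result:
customer | SUM(total)
---------+-----------
Carol    | 3114.26   
Dave     | 4527.84   
Eve      | 2198.87   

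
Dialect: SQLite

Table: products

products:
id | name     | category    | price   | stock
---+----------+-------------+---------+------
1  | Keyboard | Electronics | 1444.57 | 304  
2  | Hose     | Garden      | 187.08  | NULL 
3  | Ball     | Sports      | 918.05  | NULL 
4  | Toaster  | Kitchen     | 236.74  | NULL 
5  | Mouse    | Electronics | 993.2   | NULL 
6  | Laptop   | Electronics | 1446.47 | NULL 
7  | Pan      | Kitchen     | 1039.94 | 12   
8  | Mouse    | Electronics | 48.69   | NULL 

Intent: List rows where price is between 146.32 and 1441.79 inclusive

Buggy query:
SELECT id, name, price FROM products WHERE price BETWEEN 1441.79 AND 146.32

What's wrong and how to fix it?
Bug: BETWEEN expects the lower bound first; with 1441.79 AND 146.32 the range is empty

Fix: Write BETWEEN 146.32 AND 1441.79

Corrected query:
SELECT id, name, price FROM products WHERE price BETWEEN 146.32 AND 1441.79

Result:
id | name    | price  
---+---------+--------
2  | Hose    | 187.08 
3  | Ball    | 918.05 
4  | Toaster | 236.74 
5  | Mouse   | 993.2  
7  | Pan     | 1039.94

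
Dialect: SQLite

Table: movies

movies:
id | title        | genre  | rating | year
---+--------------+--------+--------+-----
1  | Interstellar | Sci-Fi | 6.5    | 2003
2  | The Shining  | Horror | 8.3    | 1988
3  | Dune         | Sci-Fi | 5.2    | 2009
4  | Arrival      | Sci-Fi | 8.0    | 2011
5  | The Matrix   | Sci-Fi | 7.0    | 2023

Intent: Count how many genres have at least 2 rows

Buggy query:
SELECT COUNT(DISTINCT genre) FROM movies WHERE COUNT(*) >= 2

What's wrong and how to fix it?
Bug: WHERE filters individual rows, not groups, so a group-level COUNT is invalid there

Fix: Use a subquery that GROUPs and filters with HAVING, then count its rows

Corrected query:
SELECT COUNT(*) FROM (SELECT genre FROM movies GROUP BY genre HAVING COUNT(*) >= 2)

Result:
COUNT(*)
--------
1       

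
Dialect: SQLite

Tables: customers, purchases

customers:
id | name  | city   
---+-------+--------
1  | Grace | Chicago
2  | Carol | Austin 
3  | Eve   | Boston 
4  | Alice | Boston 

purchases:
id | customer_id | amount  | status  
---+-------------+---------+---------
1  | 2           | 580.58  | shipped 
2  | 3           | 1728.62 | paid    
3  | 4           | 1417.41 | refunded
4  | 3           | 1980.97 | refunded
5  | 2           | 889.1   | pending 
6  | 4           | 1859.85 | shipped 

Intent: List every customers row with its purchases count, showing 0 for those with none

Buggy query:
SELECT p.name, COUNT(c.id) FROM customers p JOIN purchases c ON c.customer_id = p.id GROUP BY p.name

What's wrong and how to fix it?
Bug: An inner join excludes parents with zero children

Fix: Use LEFT JOIN so parents without children still appear (COUNT(c.id) gives 0)

Corrected query:
SELECT p.name, COUNT(c.id) FROM customers p LEFT JOIN purchases c ON c.customer_id = p.id GROUP BY p.name

Result:
name  | COUNT(c.id)
------+------------
Alice | 2          
Carol | 2          
Eve   | 2          
Grace | 0          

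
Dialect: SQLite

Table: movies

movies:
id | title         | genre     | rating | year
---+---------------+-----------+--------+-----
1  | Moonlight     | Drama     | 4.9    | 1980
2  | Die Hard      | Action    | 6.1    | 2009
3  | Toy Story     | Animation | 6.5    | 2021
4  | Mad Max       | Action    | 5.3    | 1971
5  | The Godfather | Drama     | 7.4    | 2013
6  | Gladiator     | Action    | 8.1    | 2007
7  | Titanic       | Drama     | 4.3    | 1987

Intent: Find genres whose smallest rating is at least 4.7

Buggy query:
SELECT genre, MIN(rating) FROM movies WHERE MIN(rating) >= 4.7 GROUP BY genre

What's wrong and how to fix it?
Bug: MIN() in WHERE is a misuse of aggregate

Fix: Replace WHERE with HAVING after the GROUP BY

Corrected query:
SELECT genre, MIN(rating) FROM movies GROUP BY genre HAVING MIN(rating) >= 4.7

Result:
genre     | MIN(rating)
----------+------------
Action    | 5.3        
Animation | 6.5        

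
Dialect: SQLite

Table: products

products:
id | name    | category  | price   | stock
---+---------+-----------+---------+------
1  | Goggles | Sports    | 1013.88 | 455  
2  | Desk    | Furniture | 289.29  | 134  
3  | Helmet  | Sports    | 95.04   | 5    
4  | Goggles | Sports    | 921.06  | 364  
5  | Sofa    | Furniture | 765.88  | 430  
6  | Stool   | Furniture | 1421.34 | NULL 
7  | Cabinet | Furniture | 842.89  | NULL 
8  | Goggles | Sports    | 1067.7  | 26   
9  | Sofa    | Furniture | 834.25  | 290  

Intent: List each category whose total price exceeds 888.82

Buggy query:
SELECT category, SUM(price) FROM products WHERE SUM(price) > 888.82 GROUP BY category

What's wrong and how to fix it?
Bug: SUM(price) is an aggregate, but WHERE filters rows before aggregation

Fix: Use HAVING (which filters groups after aggregation) instead of WHERE

Corrected query:
SELECT category, SUM(price) FROM products GROUP BY category HAVING SUM(price) > 888.82

Result:
category  | SUM(price)
----------+-----------
Furniture | 4153.65   
Sports    | 3097.68   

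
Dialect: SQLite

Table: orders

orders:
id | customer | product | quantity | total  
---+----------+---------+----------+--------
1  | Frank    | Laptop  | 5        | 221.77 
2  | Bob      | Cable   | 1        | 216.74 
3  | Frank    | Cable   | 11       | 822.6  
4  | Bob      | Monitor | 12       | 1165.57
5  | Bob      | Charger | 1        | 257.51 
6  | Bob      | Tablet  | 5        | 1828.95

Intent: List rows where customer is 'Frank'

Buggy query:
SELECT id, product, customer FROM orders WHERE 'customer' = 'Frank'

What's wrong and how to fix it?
Bug: Single quotes denote string literals in SQL; the column name is being compared as a constant string

Fix: Reference the column as customer without single quotes

Corrected query:
SELECT id, product, customer FROM orders WHERE customer = 'Frank'

Result:
id | product | customer
---+---------+---------
1  | Laptop  | Frank   
3  | Cable   | Frank   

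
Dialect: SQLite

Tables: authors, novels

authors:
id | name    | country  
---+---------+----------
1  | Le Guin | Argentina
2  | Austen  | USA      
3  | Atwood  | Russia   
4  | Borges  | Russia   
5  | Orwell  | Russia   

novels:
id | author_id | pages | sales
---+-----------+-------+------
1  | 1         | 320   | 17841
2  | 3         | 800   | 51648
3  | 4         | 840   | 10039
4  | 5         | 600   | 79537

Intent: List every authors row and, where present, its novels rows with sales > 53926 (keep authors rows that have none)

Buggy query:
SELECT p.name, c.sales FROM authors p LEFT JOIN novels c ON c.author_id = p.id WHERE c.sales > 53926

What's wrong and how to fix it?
Bug: A WHERE condition on the right-hand table after LEFT JOIN drops unmatched parents

Fix: Put 'c.sales > 53926' in the JOIN's ON clause instead of WHERE

Corrected query:
SELECT p.name, c.sales FROM authors p LEFT JOIN novels c ON c.author_id = p.id AND c.sales > 53926

Result:
name    | sales
--------+------
Le Guin | NULL 
Austen  | NULL 
Atwood  | NULL 
Borges  | NULL 
Orwell  | 79537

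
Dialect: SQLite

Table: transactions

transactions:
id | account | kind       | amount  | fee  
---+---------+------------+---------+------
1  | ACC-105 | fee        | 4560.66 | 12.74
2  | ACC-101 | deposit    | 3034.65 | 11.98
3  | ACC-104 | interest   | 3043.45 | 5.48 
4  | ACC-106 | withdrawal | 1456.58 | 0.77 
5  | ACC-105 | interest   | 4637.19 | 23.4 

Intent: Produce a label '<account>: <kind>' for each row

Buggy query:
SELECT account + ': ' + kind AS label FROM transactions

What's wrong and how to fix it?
Bug: SQLite uses || for string concatenation; + coerces text to numbers (yielding 0)

Fix: Replace + with || to concatenate text

Corrected query:
SELECT account || ': ' || kind AS label FROM transactions

Result:
label              
-------------------
ACC-105: fee       
ACC-101: deposit   
ACC-104: interest  
ACC-106: withdrawal
ACC-105: interest  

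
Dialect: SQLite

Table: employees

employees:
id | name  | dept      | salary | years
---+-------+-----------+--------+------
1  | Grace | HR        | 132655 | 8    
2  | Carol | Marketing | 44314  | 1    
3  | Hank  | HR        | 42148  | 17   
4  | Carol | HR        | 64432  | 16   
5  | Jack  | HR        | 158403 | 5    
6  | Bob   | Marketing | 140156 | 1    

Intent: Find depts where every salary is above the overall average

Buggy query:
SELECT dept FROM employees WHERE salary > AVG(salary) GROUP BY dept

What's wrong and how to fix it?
Bug: AVG() is an aggregate; it can't sit directly in WHERE

Fix: Compute the overall average in a scalar subquery and compare each group's MIN against it in HAVING

Corrected query:
SELECT dept FROM employees GROUP BY dept HAVING MIN(salary) > (SELECT AVG(salary) FROM employees)

Result:
(no rows)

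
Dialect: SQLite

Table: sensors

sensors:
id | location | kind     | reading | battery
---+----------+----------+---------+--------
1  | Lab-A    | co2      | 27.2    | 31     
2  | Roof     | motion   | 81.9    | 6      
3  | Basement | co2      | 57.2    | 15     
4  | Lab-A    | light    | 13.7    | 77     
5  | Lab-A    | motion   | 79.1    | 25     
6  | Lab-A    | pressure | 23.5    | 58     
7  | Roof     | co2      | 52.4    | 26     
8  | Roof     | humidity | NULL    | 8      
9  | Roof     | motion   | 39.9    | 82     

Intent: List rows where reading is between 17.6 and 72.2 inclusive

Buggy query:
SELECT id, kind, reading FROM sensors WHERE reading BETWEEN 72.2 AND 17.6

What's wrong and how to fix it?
Bug: The bounds are reversed; BETWEEN a AND b requires a <= b to match anything

Fix: Swap the bounds so the smaller value comes first

Corrected query:
SELECT id, kind, reading FROM sensors WHERE reading BETWEEN 17.6 AND 72.2

Result:
id | kind     | reading
---+----------+--------
1  | co2      | 27.2   
3  | co2      | 57.2   
6  | pressure | 23.5   
7  | co2      | 52.4   
9  | motion   | 39.9   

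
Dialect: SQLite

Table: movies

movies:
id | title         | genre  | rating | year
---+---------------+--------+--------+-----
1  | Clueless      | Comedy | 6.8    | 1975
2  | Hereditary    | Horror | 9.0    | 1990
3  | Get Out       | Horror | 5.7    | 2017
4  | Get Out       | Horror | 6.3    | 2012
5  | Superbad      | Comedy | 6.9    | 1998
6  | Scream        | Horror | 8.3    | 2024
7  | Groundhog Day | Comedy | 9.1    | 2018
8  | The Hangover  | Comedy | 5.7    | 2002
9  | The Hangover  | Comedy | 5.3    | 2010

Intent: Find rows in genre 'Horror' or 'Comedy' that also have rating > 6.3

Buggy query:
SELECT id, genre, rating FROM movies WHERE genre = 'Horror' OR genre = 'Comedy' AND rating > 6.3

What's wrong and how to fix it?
Bug: Without parentheses, AND is evaluated before OR, so the rating filter only applies to the 'Comedy' branch

Fix: Add parentheses around the OR so the AND applies to both alternatives

Corrected query:
SELECT id, genre, rating FROM movies WHERE (genre = 'Horror' OR genre = 'Comedy') AND rating > 6.3

Result:
id | genre  | rating
---+--------+-------
1  | Comedy | 6.8   
2  | Horror | 9     
5  | Comedy | 6.9   
6  | Horror | 8.3   
7  | Comedy | 9.1   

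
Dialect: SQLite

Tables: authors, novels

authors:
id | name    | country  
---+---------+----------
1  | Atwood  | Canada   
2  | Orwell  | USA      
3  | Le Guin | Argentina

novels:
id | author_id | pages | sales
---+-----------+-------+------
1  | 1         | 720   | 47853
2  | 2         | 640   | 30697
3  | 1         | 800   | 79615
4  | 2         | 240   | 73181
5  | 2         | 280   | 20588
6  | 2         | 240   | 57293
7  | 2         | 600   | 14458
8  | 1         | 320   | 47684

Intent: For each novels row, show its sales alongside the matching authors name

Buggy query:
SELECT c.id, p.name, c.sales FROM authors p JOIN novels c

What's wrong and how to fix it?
Bug: JOIN with no ON clause produces a cartesian product; every novels row pairs with every authors row

Fix: Add ON c.author_id = p.id to the JOIN

Corrected query:
SELECT c.id, p.name, c.sales FROM authors p JOIN novels c ON c.author_id = p.id

Result:
id | name   | sales
---+--------+------
1  | Atwood | 47853
2  | Orwell | 30697
3  | Atwood | 79615
4  | Orwell | 73181
5  | Orwell | 20588
6  | Orwell | 57293
7  | Orwell | 14458
8  | Atwood | 47684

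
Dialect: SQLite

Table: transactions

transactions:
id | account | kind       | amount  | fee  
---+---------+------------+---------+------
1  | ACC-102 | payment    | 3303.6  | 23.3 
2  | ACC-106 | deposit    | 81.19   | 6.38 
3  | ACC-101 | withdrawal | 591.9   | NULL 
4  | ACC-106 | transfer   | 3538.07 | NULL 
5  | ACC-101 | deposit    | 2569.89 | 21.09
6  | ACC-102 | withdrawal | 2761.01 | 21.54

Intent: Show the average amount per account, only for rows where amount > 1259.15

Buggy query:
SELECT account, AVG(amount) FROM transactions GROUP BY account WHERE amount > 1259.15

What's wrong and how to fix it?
Bug: WHERE cannot follow GROUP BY

Fix: Move the WHERE clause before GROUP BY

Corrected query:
SELECT account, AVG(amount) FROM transactions WHERE amount > 1259.15 GROUP BY account

Result:
account | AVG(amount)
--------+------------
ACC-101 | 2569.89    
ACC-102 | 3032.305   
ACC-106 | 3538.07    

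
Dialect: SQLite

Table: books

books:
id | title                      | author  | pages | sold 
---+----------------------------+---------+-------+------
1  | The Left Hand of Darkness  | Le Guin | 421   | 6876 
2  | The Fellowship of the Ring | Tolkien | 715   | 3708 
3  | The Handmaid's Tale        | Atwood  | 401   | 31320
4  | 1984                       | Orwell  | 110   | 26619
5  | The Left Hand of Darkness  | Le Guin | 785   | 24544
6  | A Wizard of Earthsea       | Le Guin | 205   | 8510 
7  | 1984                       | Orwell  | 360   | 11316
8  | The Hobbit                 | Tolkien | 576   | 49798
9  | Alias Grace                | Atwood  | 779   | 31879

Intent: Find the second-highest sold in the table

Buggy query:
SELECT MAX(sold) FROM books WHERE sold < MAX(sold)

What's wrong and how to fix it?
Bug: MAX(sold) on the right of the comparison is an aggregate-in-WHERE error

Fix: Compute the overall MAX in a subquery, then take MAX of rows below it

Corrected query:
SELECT MAX(sold) FROM books WHERE sold < (SELECT MAX(sold) FROM books)

Result:
MAX(sold)
---------
31879    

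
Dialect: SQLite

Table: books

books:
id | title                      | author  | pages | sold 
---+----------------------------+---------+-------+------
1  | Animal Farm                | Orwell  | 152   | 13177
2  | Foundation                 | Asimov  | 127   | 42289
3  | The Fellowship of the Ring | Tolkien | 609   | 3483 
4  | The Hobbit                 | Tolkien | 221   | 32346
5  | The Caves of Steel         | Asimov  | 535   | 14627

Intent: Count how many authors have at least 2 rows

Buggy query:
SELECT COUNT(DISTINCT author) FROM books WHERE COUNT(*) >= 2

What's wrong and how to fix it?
Bug: WHERE filters individual rows, not groups, so a group-level COUNT is invalid there

Fix: Group first with HAVING COUNT(*) >= 2, then COUNT the resulting groups

Corrected query:
SELECT COUNT(*) FROM (SELECT author FROM books GROUP BY author HAVING COUNT(*) >= 2)

Result:
COUNT(*)
--------
2       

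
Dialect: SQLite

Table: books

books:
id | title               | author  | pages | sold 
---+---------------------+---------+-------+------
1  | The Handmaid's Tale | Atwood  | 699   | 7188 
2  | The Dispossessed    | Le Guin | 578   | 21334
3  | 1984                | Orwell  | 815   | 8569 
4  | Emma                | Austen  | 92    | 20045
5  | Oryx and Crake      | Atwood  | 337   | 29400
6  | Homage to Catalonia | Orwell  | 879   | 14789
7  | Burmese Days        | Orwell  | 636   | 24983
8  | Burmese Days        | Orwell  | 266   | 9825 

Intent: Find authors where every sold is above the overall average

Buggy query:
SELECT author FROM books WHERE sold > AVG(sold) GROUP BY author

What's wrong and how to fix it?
Bug: AVG() is an aggregate; it can't sit directly in WHERE

Fix: Use a subquery for AVG and a HAVING MIN(...) filter so the condition holds for every row in the group

Corrected query:
SELECT author FROM books GROUP BY author HAVING MIN(sold) > (SELECT AVG(sold) FROM books)

Result:
author 
-------
Austen 
Le Guin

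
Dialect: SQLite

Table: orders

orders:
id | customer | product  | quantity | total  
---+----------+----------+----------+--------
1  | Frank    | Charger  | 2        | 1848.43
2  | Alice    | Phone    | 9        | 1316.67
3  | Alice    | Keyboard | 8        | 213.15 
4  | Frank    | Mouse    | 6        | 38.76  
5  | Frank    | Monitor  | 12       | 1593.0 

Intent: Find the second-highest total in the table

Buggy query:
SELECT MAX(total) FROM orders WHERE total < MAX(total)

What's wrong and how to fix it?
Bug: The inner MAX is an aggregate inside WHERE, which is not allowed

Fix: Compute the overall MAX in a subquery, then take MAX of rows below it

Corrected query:
SELECT MAX(total) FROM orders WHERE total < (SELECT MAX(total) FROM orders)

Result:
MAX(total)
----------
1593      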